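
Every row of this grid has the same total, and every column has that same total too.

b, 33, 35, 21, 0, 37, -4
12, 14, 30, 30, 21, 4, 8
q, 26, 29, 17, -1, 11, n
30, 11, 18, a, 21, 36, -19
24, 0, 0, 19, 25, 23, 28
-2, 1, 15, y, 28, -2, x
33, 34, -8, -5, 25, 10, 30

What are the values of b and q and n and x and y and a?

Rows 2 and 5 both sum to 119, so that's the common total.
Row 1: 33 + 35 + 21 + 0 + 37 − 4 = 122, so its missing entry is 119 − 122 = -3.
Column 1: -3 + 12 + 30 + 24 − 2 + 33 = 94, so its missing entry is 119 − 94 = 25.
Row 4: 30 + 11 + 18 + 21 + 36 − 19 = 97, so its missing entry is 119 − 97 = 22.
Row 3: 25 + 26 + 29 + 17 − 1 + 11 = 107, so its missing entry is 119 − 107 = 12.
Column 7: -4 + 8 + 12 − 19 + 28 + 30 = 55, so its missing entry is 119 − 55 = 64.
Row 6: -2 + 1 + 15 + 28 − 2 + 64 = 104, so its missing entry is 119 − 104 = 15.

b = -3, q = 25, n = 12, x = 64, y = 15, a = 22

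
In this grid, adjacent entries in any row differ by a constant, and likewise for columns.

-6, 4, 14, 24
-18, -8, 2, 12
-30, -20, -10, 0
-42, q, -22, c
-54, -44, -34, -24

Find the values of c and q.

Along each row the entries change by 10 per step; down each column they change by -12.
Row 4: from -42 at column 1, stepping by 10 to column 4 gives -12.
Row 4: from -42 at column 1, stepping by 10 to column 2 gives -32.

c = -12, q = -32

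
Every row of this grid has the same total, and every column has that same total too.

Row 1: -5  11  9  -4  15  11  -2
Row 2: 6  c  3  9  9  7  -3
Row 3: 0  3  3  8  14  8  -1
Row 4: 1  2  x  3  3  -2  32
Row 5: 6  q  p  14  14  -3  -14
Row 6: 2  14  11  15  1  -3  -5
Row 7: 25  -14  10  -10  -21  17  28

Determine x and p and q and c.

Rows 1 and 3 both sum to 35, so that's the common total.
Row 2: 6 + 3 + 9 + 9 + 7 − 3 = 31, so its missing entry is 35 − 31 = 4.
Row 4: 1 + 2 + 3 + 3 − 2 + 32 = 39, so its missing entry is 35 − 39 = -4.
Column 2: 11 + 4 + 3 + 2 + 14 − 14 = 20, so its missing entry is 35 − 20 = 15.
Row 5: 6 + 15 + 14 + 14 − 3 − 14 = 32, so its missing entry is 35 − 32 = 3.

x = -4, p = 3, q = 15, c = 4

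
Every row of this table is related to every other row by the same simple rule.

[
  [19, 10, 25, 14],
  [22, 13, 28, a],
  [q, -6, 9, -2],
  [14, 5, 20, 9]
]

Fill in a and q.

a = 17, q = 3

The difference between any two rows is the same in every column — this is an addition table with the headers hidden.
Row 2 minus row 1 is 28 − 25 = 3, so its entry in column 4 is 14 + 3 = 17.
Row 3 minus row 1 is 9 − 25 = -16, so its entry in column 1 is 19 + (-16) = 3.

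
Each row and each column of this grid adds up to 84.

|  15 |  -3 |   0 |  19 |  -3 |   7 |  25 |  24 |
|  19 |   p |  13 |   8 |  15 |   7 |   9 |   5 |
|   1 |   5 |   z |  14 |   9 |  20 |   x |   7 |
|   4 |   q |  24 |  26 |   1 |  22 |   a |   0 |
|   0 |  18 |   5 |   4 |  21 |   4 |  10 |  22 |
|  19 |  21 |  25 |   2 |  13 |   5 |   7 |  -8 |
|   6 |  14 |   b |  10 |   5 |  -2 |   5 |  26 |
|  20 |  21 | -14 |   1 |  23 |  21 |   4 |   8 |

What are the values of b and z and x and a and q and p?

Row 7: 6 + 14 + 10 + 5 − 2 + 5 + 26 = 64, so its missing entry is 84 − 64 = 20.
Column 3: 0 + 13 + 24 + 5 + 25 + 20 − 14 = 73, so its missing entry is 84 − 73 = 11.
Row 2: 19 + 13 + 8 + 15 + 7 + 9 + 5 = 76, so its missing entry is 84 − 76 = 8.
Column 2: -3 + 8 + 5 + 18 + 21 + 14 + 21 = 84, so its missing entry is 84 − 84 = 0.
Row 3: 1 + 5 + 11 + 14 + 9 + 20 + 7 = 67, so its missing entry is 84 − 67 = 17.
Row 4: 4 + 0 + 24 + 26 + 1 + 22 + 0 = 77, so its missing entry is 84 − 77 = 7.

b = 20, z = 11, x = 17, a = 7, q = 0, p = 8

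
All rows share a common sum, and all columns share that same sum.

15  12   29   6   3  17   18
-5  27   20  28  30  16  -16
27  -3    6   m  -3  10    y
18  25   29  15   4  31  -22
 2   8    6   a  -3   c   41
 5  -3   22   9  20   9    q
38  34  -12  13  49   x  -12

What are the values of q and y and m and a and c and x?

Rows 1 and 2 both sum to 100, so that's the common total.
The known cells in row 7 total 110, leaving 100 − 110 = -10 for the blank.
The known cells in column 6 total 73, leaving 100 − 73 = 27 for the blank.
The known cells in row 5 total 81, leaving 100 − 81 = 19 for the blank.
The known cells in column 4 total 90, leaving 100 − 90 = 10 for the blank.
The known cells in row 3 total 47, leaving 100 − 47 = 53 for the blank.
The known cells in row 6 total 62, leaving 100 − 62 = 38 for the blank.

q = 38, y = 53, m = 10, a = 19, c = 27, x = -10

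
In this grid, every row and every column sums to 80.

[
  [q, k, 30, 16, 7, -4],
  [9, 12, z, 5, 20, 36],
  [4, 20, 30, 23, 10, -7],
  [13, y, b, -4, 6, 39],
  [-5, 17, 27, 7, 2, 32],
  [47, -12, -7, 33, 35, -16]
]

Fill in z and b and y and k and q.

Row 2 has 9 + 12 + 5 + 20 + 36 = 82; the blank must be 80 − 82 = -2.
Column 1 has 9 + 4 + 13 − 5 + 47 = 68; the blank must be 80 − 68 = 12.
Row 1 has 12 + 30 + 16 + 7 − 4 = 61; the blank must be 80 − 61 = 19.
Column 2 has 19 + 12 + 20 + 17 − 12 = 56; the blank must be 80 − 56 = 24.
Row 4 has 13 + 24 − 4 + 6 + 39 = 78; the blank must be 80 − 78 = 2.

z = -2, b = 2, y = 24, k = 19, q = 12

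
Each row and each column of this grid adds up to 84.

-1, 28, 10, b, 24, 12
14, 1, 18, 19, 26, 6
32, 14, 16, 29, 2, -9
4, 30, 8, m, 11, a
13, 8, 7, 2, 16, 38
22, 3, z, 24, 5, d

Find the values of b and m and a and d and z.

b = 11, m = -1, a = 32, d = 5, z = 25

Row 1 has -1 + 28 + 10 + 24 + 12 = 73; the blank must be 84 − 73 = 11.
Column 4 has 11 + 19 + 29 + 2 + 24 = 85; the blank must be 84 − 85 = -1.
Row 4 has 4 + 30 + 8 − 1 + 11 = 52; the blank must be 84 − 52 = 32.
Column 6 has 12 + 6 − 9 + 32 + 38 = 79; the blank must be 84 − 79 = 5.
Row 6 has 22 + 3 + 24 + 5 + 5 = 59; the blank must be 84 − 59 = 25.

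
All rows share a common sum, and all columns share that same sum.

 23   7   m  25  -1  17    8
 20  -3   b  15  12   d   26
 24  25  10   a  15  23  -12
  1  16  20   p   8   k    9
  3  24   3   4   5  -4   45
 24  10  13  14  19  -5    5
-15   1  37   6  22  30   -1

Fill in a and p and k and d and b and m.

Rows 5 and 6 both sum to 80, so that's the common total.
The known cells in row 3 total 85, leaving 80 − 85 = -5 for the blank.
The known cells in row 1 total 79, leaving 80 − 79 = 1 for the blank.
The known cells in column 3 total 84, leaving 80 − 84 = -4 for the blank.
The known cells in row 2 total 66, leaving 80 − 66 = 14 for the blank.
The known cells in column 4 total 59, leaving 80 − 59 = 21 for the blank.
The known cells in row 4 total 75, leaving 80 − 75 = 5 for the blank.

a = -5, p = 21, k = 5, d = 14, b = -4, m = 1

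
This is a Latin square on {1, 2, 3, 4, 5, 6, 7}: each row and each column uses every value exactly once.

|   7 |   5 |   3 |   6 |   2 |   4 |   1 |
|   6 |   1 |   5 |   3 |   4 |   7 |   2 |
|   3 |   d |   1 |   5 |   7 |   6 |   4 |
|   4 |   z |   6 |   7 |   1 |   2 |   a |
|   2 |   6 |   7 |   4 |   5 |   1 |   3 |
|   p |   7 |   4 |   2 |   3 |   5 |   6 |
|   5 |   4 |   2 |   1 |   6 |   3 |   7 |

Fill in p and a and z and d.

Cell (6,1): row 6 already has {2, 3, 4, 5, 6, 7} → 1.
At (row 3, col 2): row 3 already has {1, 3, 4, 5, 6, 7}, so the value is 2.
Cell (4,2): column 2 already has {1, 2, 4, 5, 6, 7} → 3.
At (row 4, col 7): row 4 already has {1, 2, 3, 4, 6, 7}, so the value is 5.

p = 1, a = 5, z = 3, d = 2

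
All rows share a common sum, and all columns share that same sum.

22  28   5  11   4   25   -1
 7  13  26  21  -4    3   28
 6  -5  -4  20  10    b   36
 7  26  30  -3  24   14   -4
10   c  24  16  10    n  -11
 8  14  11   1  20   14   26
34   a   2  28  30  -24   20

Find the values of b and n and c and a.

b = 31, n = 31, c = 14, a = 4

Rows 1 and 2 both sum to 94, so that's the common total.
Row 7 has 34 + 2 + 28 + 30 − 24 + 20 = 90; the blank must be 94 − 90 = 4.
Row 3 has 6 − 5 − 4 + 20 + 10 + 36 = 63; the blank must be 94 − 63 = 31.
Column 6 has 25 + 3 + 31 + 14 + 14 − 24 = 63; the blank must be 94 − 63 = 31.
Row 5 has 10 + 24 + 16 + 10 + 31 − 11 = 80; the blank must be 94 − 80 = 14.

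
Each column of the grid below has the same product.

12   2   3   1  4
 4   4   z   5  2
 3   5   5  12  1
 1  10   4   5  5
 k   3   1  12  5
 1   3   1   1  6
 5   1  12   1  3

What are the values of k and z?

Columns 2 and 5 each multiply to 3600, so every column has product 3600.
Column 1: 12×4×3×1×1×5 = 720, so the missing entry is 3600 ÷ 720 = 5.
Column 3: 3×5×4×1×1×12 = 720, so the missing entry is 3600 ÷ 720 = 5.

k = 5, z = 5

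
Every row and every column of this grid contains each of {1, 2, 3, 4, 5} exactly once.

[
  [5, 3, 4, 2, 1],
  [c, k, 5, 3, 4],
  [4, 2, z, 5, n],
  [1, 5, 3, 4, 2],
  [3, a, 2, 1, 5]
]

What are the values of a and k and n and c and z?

Cell (3,5): column 5 already has {1, 2, 4, 5} → 3.
Cell (3,3): row 3 already has {2, 3, 4, 5} → 1.
At (row 2, col 1): column 1 already has {1, 3, 4, 5}, so the value is 2.
Cell (2,2): row 2 already has {2, 3, 4, 5} → 1.
At (row 5, col 2): row 5 already has {1, 2, 3, 5}, so the value is 4.

a = 4, k = 1, n = 3, c = 2, z = 1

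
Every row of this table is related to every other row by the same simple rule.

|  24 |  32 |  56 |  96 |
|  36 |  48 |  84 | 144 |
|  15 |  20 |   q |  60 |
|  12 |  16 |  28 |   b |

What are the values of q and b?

Each row is a constant multiple of every other row — this is a multiplication table with the headers hidden.
Row 3 is 15/24 = 5/8 times row 1, so its entry in column 3 is 56 × 5/8 = 35.
Row 4 is 12/24 = 1/2 times row 1, so its entry in column 4 is 96 × 1/2 = 48.

q = 35, b = 48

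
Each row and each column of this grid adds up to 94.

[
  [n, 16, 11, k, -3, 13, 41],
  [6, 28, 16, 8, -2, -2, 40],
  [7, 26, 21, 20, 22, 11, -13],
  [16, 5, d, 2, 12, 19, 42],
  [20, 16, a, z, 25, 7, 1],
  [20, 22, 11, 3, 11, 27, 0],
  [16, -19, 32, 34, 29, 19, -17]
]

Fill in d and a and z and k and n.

d = -2, a = 5, z = 20, k = 7, n = 9

Column 1 has 6 + 7 + 16 + 20 + 20 + 16 = 85; the blank must be 94 − 85 = 9.
Row 1 has 9 + 16 + 11 − 3 + 13 + 41 = 87; the blank must be 94 − 87 = 7.
Column 4 has 7 + 8 + 20 + 2 + 3 + 34 = 74; the blank must be 94 − 74 = 20.
Row 5 has 20 + 16 + 20 + 25 + 7 + 1 = 89; the blank must be 94 − 89 = 5.
Row 4 has 16 + 5 + 2 + 12 + 19 + 42 = 96; the blank must be 94 − 96 = -2.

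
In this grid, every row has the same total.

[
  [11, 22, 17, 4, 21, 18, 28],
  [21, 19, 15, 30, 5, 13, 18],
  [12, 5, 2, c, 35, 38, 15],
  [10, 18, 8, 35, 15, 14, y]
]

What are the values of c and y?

Rows 1 and 2 both add up to 121, so every row sums to 121.
Row 3: 12 + 5 + 2 + 35 + 38 + 15 = 107, so the missing entry is 121 − 107 = 14.
Row 4: 10 + 18 + 8 + 35 + 15 + 14 = 100, so the missing entry is 121 − 100 = 21.

c = 14, y = 21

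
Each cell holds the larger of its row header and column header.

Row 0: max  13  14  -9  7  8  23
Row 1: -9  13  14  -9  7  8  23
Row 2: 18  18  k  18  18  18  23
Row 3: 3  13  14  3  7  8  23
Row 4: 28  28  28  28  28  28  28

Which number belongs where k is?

18

max(18, 14) = 18.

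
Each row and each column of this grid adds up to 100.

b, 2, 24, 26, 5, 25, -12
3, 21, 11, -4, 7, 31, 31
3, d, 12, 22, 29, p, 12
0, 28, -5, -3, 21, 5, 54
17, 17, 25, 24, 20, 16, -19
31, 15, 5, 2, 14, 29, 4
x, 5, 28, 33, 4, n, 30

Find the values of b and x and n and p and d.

Column 2 has 2 + 21 + 28 + 17 + 15 + 5 = 88; the blank must be 100 − 88 = 12.
Row 1 has 2 + 24 + 26 + 5 + 25 − 12 = 70; the blank must be 100 − 70 = 30.
Column 1 has 30 + 3 + 3 + 0 + 17 + 31 = 84; the blank must be 100 − 84 = 16.
Row 7 has 16 + 5 + 28 + 33 + 4 + 30 = 116; the blank must be 100 − 116 = -16.
Row 3 has 3 + 12 + 12 + 22 + 29 + 12 = 90; the blank must be 100 − 90 = 10.

b = 30, x = 16, n = -16, p = 10, d = 12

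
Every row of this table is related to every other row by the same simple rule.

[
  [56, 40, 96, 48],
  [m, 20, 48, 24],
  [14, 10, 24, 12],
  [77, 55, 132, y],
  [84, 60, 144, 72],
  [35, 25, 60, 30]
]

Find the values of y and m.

y = 66, m = 28

Each row is a constant multiple of every other row — this is a multiplication table with the headers hidden.
Row 4 is 55/40 = 11/8 times row 1, so its entry in column 4 is 48 × 11/8 = 66.
Row 2 is 20/40 = 1/2 times row 1, so its entry in column 1 is 56 × 1/2 = 28.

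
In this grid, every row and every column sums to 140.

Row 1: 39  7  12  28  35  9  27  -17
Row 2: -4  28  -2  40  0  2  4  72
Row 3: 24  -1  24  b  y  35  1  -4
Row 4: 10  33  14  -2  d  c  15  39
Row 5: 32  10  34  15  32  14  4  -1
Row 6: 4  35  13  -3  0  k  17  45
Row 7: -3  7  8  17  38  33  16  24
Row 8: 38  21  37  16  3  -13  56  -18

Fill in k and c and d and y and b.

k = 29, c = 31, d = 0, y = 32, b = 29

Row 6 has 4 + 35 + 13 − 3 + 0 + 17 + 45 = 111; the blank must be 140 − 111 = 29.
Column 4 has 28 + 40 − 2 + 15 − 3 + 17 + 16 = 111; the blank must be 140 − 111 = 29.
Row 3 has 24 − 1 + 24 + 29 + 35 + 1 − 4 = 108; the blank must be 140 − 108 = 32.
Column 5 has 35 + 0 + 32 + 32 + 0 + 38 + 3 = 140; the blank must be 140 − 140 = 0.
Row 4 has 10 + 33 + 14 − 2 + 0 + 15 + 39 = 109; the blank must be 140 − 109 = 31.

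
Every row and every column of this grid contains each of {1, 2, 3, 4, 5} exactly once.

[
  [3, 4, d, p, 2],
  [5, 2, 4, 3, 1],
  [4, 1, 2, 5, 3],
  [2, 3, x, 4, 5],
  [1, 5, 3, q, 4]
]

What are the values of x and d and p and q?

Cell (4,3): row 4 already has {2, 3, 4, 5} → 1.
Cell (1,3): column 3 already has {1, 2, 3, 4} → 5.
Cell (1,4): row 1 already has {2, 3, 4, 5} → 1.
At (row 5, col 4): row 5 already has {1, 3, 4, 5}, so the value is 2.

x = 1, d = 5, p = 1, q = 2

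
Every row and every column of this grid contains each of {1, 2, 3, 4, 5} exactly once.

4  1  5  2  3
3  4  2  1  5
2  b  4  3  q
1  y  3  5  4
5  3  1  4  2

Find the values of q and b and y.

q = 1, b = 5, y = 2

At (row 4, col 2): row 4 already has {1, 3, 4, 5}, so the value is 2.
For row 3, column 5: column 5 already has {2, 3, 4, 5}; that leaves 1.
Cell (3,2): row 3 already has {1, 2, 3, 4} → 5.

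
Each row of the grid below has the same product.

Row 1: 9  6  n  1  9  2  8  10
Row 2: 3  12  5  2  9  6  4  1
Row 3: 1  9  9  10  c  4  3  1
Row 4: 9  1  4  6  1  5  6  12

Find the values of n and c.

Rows 2 and 4 each multiply to 77760, so every row has product 77760.
Row 1: 9×6×1×9×2×8×10 = 77760, so the missing entry is 77760 ÷ 77760 = 1.
Row 3: 1×9×9×10×4×3×1 = 9720, so the missing entry is 77760 ÷ 9720 = 8.

n = 1, c = 8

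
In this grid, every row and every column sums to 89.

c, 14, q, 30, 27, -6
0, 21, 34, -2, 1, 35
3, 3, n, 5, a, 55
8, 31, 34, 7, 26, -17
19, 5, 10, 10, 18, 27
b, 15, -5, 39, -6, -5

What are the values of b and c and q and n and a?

Column 5 has 27 + 1 + 26 + 18 − 6 = 66; the blank must be 89 − 66 = 23.
Row 6 has 15 − 5 + 39 − 6 − 5 = 38; the blank must be 89 − 38 = 51.
Column 1 has 0 + 3 + 8 + 19 + 51 = 81; the blank must be 89 − 81 = 8.
Row 1 has 8 + 14 + 30 + 27 − 6 = 73; the blank must be 89 − 73 = 16.
Row 3 has 3 + 3 + 5 + 23 + 55 = 89; the blank must be 89 − 89 = 0.

b = 51, c = 8, q = 16, n = 0, a = 23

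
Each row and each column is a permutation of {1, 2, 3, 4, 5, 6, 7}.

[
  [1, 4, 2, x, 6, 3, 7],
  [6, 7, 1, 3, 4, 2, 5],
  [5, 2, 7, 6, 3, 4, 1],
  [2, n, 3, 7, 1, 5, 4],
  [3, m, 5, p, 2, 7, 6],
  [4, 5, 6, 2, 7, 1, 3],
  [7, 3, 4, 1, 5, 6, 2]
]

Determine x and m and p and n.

At (row 4, col 2): row 4 already has {1, 2, 3, 4, 5, 7}, so the value is 6.
At (row 1, col 4): row 1 already has {1, 2, 3, 4, 6, 7}, so the value is 5.
At (row 5, col 2): column 2 already has {2, 3, 4, 5, 6, 7}, so the value is 1.
Cell (5,4): row 5 already has {1, 2, 3, 5, 6, 7} → 4.

x = 5, m = 1, p = 4, n = 6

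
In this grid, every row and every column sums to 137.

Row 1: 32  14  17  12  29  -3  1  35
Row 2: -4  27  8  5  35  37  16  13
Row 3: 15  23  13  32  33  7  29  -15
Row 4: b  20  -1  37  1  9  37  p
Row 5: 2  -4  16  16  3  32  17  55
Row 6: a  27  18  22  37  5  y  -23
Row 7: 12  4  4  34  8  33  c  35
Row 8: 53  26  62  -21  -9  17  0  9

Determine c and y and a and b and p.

Column 8: 35 + 13 − 15 + 55 − 23 + 35 + 9 = 109, so its missing entry is 137 − 109 = 28.
Row 4: 20 − 1 + 37 + 1 + 9 + 37 + 28 = 131, so its missing entry is 137 − 131 = 6.
Column 1: 32 − 4 + 15 + 6 + 2 + 12 + 53 = 116, so its missing entry is 137 − 116 = 21.
Row 6: 21 + 27 + 18 + 22 + 37 + 5 − 23 = 107, so its missing entry is 137 − 107 = 30.
Row 7: 12 + 4 + 4 + 34 + 8 + 33 + 35 = 130, so its missing entry is 137 − 130 = 7.

c = 7, y = 30, a = 21, b = 6, p = 28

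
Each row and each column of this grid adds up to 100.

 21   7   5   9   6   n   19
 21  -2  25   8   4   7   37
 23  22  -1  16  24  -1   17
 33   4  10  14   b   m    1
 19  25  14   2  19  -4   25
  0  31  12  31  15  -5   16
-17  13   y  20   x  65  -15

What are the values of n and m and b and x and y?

n = 33, m = 5, b = 33, x = -1, y = 35

Column 3: 5 + 25 − 1 + 10 + 14 + 12 = 65, so its missing entry is 100 − 65 = 35.
Row 7: -17 + 13 + 35 + 20 + 65 − 15 = 101, so its missing entry is 100 − 101 = -1.
Column 5: 6 + 4 + 24 + 19 + 15 − 1 = 67, so its missing entry is 100 − 67 = 33.
Row 1: 21 + 7 + 5 + 9 + 6 + 19 = 67, so its missing entry is 100 − 67 = 33.
Row 4: 33 + 4 + 10 + 14 + 33 + 1 = 95, so its missing entry is 100 − 95 = 5.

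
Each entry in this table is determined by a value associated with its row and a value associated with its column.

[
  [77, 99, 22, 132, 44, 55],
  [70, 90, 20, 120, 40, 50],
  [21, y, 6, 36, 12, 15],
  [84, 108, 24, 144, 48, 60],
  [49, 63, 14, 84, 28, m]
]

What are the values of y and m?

y = 27, m = 35

Each row is a constant multiple of every other row — this is a multiplication table with the headers hidden.
Row 3 is 12/44 = 3/11 times row 1, so its entry in column 2 is 99 × 3/11 = 27.
Row 5 is 28/44 = 7/11 times row 1, so its entry in column 6 is 55 × 7/11 = 35.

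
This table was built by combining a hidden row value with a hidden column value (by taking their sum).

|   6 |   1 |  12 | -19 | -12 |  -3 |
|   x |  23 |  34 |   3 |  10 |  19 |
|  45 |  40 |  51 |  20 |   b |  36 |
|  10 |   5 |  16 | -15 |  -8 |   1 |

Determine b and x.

The difference between any two rows is the same in every column — this is an addition table with the headers hidden.
Row 3 minus row 1 is 40 − 1 = 39, so its entry in column 5 is -12 + 39 = 27.
Row 2 minus row 1 is 23 − 1 = 22, so its entry in column 1 is 6 + 22 = 28.

b = 27, x = 28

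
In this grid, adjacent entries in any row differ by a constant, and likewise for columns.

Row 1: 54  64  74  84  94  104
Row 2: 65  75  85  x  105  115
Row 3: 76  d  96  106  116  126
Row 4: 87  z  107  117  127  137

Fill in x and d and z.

x = 95, d = 86, z = 97

Along each row the entries change by 10 per step; down each column they change by 11.
Row 2: from 65 at column 1, stepping by 10 to column 4 gives 95.
Row 3: from 76 at column 1, stepping by 10 to column 2 gives 86.
Row 4: from 87 at column 1, stepping by 10 to column 2 gives 97.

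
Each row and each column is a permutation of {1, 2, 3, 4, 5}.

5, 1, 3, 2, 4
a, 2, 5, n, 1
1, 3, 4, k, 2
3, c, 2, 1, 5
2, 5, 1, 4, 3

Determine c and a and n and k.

Cell (3,4): row 3 already has {1, 2, 3, 4} → 5.
Cell (2,1): column 1 already has {1, 2, 3, 5} → 4.
Cell (2,4): row 2 already has {1, 2, 4, 5} → 3.
For row 4, column 2: row 4 already has {1, 2, 3, 5}; that leaves 4.

c = 4, a = 4, n = 3, k = 5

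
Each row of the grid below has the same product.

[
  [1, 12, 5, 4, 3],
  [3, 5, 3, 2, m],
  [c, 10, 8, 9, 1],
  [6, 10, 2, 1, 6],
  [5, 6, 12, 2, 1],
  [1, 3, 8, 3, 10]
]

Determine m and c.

Rows 4 and 5 each multiply to 720, so every row has product 720.
Row 2: 3×5×3×2 = 90, so the missing entry is 720 ÷ 90 = 8.
Row 3: 10×8×9×1 = 720, so the missing entry is 720 ÷ 720 = 1.

m = 8, c = 1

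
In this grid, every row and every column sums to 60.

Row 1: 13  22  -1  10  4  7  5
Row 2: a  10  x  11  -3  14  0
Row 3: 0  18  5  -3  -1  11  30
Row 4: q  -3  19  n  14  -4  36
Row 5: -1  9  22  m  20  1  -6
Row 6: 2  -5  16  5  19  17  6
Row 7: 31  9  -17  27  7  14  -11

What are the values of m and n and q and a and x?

Column 3: -1 + 5 + 19 + 22 + 16 − 17 = 44, so its missing entry is 60 − 44 = 16.
Row 5: -1 + 9 + 22 + 20 + 1 − 6 = 45, so its missing entry is 60 − 45 = 15.
Column 4: 10 + 11 − 3 + 15 + 5 + 27 = 65, so its missing entry is 60 − 65 = -5.
Row 4: -3 + 19 − 5 + 14 − 4 + 36 = 57, so its missing entry is 60 − 57 = 3.
Row 2: 10 + 16 + 11 − 3 + 14 + 0 = 48, so its missing entry is 60 − 48 = 12.

m = 15, n = -5, q = 3, a = 12, x = 16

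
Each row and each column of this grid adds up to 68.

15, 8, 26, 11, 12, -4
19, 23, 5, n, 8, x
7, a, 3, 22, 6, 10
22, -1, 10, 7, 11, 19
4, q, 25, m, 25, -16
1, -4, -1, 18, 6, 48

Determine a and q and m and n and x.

a = 20, q = 22, m = 8, n = 2, x = 11

The known cells in row 3 total 48, leaving 68 − 48 = 20 for the blank.
The known cells in column 6 total 57, leaving 68 − 57 = 11 for the blank.
The known cells in column 2 total 46, leaving 68 − 46 = 22 for the blank.
The known cells in row 5 total 60, leaving 68 − 60 = 8 for the blank.
The known cells in row 2 total 66, leaving 68 − 66 = 2 for the blank.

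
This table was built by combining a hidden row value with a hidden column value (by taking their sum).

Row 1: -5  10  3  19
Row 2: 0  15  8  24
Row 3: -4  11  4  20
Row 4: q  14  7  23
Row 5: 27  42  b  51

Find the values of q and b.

The difference between any two rows is the same in every column — this is an addition table with the headers hidden.
Row 4 minus row 1 is 23 − 19 = 4, so its entry in column 1 is -5 + 4 = -1.
Row 5 minus row 1 is 51 − 19 = 32, so its entry in column 3 is 3 + 32 = 35.

q = -1, b = 35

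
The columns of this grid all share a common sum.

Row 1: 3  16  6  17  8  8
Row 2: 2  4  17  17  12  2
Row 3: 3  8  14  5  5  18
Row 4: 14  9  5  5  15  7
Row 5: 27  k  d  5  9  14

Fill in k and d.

k = 12, d = 7

Column 1 sums to 49 and so does column 6; that's the common total.
In column 2 the known cells total 37, leaving 49 − 37 = 12.
In column 3 the known cells total 42, leaving 49 − 42 = 7.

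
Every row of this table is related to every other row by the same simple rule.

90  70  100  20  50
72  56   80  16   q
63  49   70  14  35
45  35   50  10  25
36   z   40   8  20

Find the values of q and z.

q = 40, z = 28

Each row is a constant multiple of every other row — this is a multiplication table with the headers hidden.
Row 2 is 16/20 = 4/5 times row 1, so its entry in column 5 is 50 × 4/5 = 40.
Row 5 is 8/20 = 2/5 times row 1, so its entry in column 2 is 70 × 2/5 = 28.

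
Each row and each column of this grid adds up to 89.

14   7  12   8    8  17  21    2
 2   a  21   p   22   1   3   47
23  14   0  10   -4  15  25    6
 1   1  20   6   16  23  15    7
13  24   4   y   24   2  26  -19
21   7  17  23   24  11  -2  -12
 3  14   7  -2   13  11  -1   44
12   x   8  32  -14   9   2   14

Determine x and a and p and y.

x = 26, a = -4, p = -3, y = 15

Row 8: 12 + 8 + 32 − 14 + 9 + 2 + 14 = 63, so its missing entry is 89 − 63 = 26.
Column 2: 7 + 14 + 1 + 24 + 7 + 14 + 26 = 93, so its missing entry is 89 − 93 = -4.
Row 2: 2 − 4 + 21 + 22 + 1 + 3 + 47 = 92, so its missing entry is 89 − 92 = -3.
Row 5: 13 + 24 + 4 + 24 + 2 + 26 − 19 = 74, so its missing entry is 89 − 74 = 15.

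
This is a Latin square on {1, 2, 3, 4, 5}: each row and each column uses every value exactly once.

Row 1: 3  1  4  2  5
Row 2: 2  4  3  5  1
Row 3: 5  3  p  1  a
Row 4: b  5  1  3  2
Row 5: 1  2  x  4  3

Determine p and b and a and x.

p = 2, b = 4, a = 4, x = 5

At (row 3, col 5): column 5 already has {1, 2, 3, 5}, so the value is 4.
Cell (4,1): row 4 already has {1, 2, 3, 5} → 4.
Cell (5,3): row 5 already has {1, 2, 3, 4} → 5.
Cell (3,3): row 3 already has {1, 3, 4, 5} → 2.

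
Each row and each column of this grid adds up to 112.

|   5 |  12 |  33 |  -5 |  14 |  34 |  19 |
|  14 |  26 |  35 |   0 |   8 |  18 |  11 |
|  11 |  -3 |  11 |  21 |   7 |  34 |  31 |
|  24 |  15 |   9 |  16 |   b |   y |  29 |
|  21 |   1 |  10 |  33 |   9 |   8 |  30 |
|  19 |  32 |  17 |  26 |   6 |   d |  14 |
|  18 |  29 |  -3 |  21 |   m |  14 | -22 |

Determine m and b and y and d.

m = 55, b = 13, y = 6, d = -2

Row 6: 19 + 32 + 17 + 26 + 6 + 14 = 114, so its missing entry is 112 − 114 = -2.
Column 6: 34 + 18 + 34 + 8 − 2 + 14 = 106, so its missing entry is 112 − 106 = 6.
Row 7: 18 + 29 − 3 + 21 + 14 − 22 = 57, so its missing entry is 112 − 57 = 55.
Row 4: 24 + 15 + 9 + 16 + 6 + 29 = 99, so its missing entry is 112 − 99 = 13.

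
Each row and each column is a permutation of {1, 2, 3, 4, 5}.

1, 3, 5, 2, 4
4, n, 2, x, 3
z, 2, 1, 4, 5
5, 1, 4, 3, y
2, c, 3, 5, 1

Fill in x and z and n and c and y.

At (row 4, col 5): row 4 already has {1, 3, 4, 5}, so the value is 2.
For row 5, column 2: row 5 already has {1, 2, 3, 5}; that leaves 4.
Cell (2,2): column 2 already has {1, 2, 3, 4} → 5.
At (row 3, col 1): row 3 already has {1, 2, 4, 5}, so the value is 3.
Cell (2,4): row 2 already has {2, 3, 4, 5} → 1.

x = 1, z = 3, n = 5, c = 4, y = 2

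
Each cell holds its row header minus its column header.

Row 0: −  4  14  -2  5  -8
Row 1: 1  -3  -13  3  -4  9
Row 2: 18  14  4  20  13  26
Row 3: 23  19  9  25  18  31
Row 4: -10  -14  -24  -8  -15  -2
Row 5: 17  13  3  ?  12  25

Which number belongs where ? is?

19

17 − (-2) = 19.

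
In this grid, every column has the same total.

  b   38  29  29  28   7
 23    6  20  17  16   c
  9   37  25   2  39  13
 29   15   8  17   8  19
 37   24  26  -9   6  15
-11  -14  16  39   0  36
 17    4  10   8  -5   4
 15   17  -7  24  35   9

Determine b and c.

b = 8, c = 24

Column 2 sums to 127 and so does column 4; that's the common total.
In column 1 the known cells total 119, leaving 127 − 119 = 8.
In column 6 the known cells total 103, leaving 127 − 103 = 24.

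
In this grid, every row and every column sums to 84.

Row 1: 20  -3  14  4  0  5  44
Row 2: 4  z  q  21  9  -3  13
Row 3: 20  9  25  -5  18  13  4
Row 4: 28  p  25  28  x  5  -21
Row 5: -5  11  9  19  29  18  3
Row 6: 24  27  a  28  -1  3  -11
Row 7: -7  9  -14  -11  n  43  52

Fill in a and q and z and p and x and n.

a = 14, q = 11, z = 29, p = 2, x = 17, n = 12

The known cells in row 7 total 72, leaving 84 − 72 = 12 for the blank.
The known cells in column 5 total 67, leaving 84 − 67 = 17 for the blank.
The known cells in row 4 total 82, leaving 84 − 82 = 2 for the blank.
The known cells in column 2 total 55, leaving 84 − 55 = 29 for the blank.
The known cells in row 2 total 73, leaving 84 − 73 = 11 for the blank.
The known cells in row 6 total 70, leaving 84 − 70 = 14 for the blank.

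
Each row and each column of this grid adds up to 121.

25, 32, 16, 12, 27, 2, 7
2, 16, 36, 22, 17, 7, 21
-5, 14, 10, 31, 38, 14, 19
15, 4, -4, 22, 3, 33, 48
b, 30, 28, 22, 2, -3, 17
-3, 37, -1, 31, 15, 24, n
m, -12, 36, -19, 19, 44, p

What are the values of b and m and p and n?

Row 5 has 30 + 28 + 22 + 2 − 3 + 17 = 96; the blank must be 121 − 96 = 25.
Row 6 has -3 + 37 − 1 + 31 + 15 + 24 = 103; the blank must be 121 − 103 = 18.
Column 7 has 7 + 21 + 19 + 48 + 17 + 18 = 130; the blank must be 121 − 130 = -9.
Row 7 has -12 + 36 − 19 + 19 + 44 − 9 = 59; the blank must be 121 − 59 = 62.

b = 25, m = 62, p = -9, n = 18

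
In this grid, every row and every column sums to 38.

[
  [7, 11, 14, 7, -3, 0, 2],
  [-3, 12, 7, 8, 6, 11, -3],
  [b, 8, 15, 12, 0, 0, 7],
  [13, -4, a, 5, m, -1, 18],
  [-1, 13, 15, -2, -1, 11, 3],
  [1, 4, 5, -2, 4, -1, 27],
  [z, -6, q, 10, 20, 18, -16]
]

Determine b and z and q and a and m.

b = -4, z = 25, q = -13, a = -5, m = 12

The known cells in column 5 total 26, leaving 38 − 26 = 12 for the blank.
The known cells in row 3 total 42, leaving 38 − 42 = -4 for the blank.
The known cells in column 1 total 13, leaving 38 − 13 = 25 for the blank.
The known cells in row 7 total 51, leaving 38 − 51 = -13 for the blank.
The known cells in row 4 total 43, leaving 38 − 43 = -5 for the blank.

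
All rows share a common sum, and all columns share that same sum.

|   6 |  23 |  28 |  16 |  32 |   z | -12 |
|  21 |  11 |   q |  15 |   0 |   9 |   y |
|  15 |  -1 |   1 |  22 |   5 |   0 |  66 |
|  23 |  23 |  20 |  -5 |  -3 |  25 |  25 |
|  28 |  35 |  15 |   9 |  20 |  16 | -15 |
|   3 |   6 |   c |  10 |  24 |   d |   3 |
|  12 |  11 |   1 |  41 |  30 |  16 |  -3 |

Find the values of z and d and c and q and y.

z = 15, d = 27, c = 35, q = 8, y = 44

Rows 3 and 4 both sum to 108, so that's the common total.
Row 1: 6 + 23 + 28 + 16 + 32 − 12 = 93, so its missing entry is 108 − 93 = 15.
Column 6: 15 + 9 + 0 + 25 + 16 + 16 = 81, so its missing entry is 108 − 81 = 27.
Column 7: -12 + 66 + 25 − 15 + 3 − 3 = 64, so its missing entry is 108 − 64 = 44.
Row 2: 21 + 11 + 15 + 0 + 9 + 44 = 100, so its missing entry is 108 − 100 = 8.
Row 6: 3 + 6 + 10 + 24 + 27 + 3 = 73, so its missing entry is 108 − 73 = 35.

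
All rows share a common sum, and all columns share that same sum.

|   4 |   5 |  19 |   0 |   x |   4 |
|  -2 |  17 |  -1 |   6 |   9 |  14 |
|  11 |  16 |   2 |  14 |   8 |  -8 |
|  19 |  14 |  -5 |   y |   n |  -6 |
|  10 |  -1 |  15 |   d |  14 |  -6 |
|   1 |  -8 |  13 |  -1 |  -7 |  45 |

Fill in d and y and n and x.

Rows 2 and 3 both sum to 43, so that's the common total.
The known cells in row 1 total 32, leaving 43 − 32 = 11 for the blank.
The known cells in column 5 total 35, leaving 43 − 35 = 8 for the blank.
The known cells in row 4 total 30, leaving 43 − 30 = 13 for the blank.
The known cells in row 5 total 32, leaving 43 − 32 = 11 for the blank.

d = 11, y = 13, n = 8, x = 11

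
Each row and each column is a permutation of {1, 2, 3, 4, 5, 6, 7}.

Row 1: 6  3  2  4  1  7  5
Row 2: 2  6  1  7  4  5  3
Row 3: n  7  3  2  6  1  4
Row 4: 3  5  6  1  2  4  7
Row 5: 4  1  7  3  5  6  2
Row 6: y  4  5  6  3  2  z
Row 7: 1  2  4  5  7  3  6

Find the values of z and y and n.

z = 1, y = 7, n = 5

At (row 3, col 1): row 3 already has {1, 2, 3, 4, 6, 7}, so the value is 5.
Cell (6,1): column 1 already has {1, 2, 3, 4, 5, 6} → 7.
At (row 6, col 7): row 6 already has {2, 3, 4, 5, 6, 7}, so the value is 1.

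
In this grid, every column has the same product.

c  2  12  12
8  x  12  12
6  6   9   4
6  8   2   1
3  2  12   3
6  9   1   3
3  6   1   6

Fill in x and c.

x = 3, c = 2

Columns 3 and 4 each multiply to 31104, so every column has product 31104.
Column 2: 2×6×8×2×9×6 = 10368, so the missing entry is 31104 ÷ 10368 = 3.
Column 1: 8×6×6×3×6×3 = 15552, so the missing entry is 31104 ÷ 15552 = 2.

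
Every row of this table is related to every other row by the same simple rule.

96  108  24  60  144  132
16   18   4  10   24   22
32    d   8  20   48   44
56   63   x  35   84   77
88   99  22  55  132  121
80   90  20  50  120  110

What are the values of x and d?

Each row is a constant multiple of every other row — this is a multiplication table with the headers hidden.
Row 4 is 84/144 = 7/12 times row 1, so its entry in column 3 is 24 × 7/12 = 14.
Row 3 is 48/144 = 1/3 times row 1, so its entry in column 2 is 108 × 1/3 = 36.

x = 14, d = 36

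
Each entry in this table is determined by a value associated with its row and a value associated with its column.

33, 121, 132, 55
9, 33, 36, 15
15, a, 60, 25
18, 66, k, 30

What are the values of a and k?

Each row is a constant multiple of every other row — this is a multiplication table with the headers hidden.
Row 3 is 25/55 = 5/11 times row 1, so its entry in column 2 is 121 × 5/11 = 55.
Row 4 is 30/55 = 6/11 times row 1, so its entry in column 3 is 132 × 6/11 = 72.

a = 55, k = 72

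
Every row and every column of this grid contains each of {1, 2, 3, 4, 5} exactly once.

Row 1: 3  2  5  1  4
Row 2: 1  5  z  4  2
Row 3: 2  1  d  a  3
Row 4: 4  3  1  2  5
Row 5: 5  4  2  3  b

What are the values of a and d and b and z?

For row 3, column 4: column 4 already has {1, 2, 3, 4}; that leaves 5.
At (row 2, col 3): row 2 already has {1, 2, 4, 5}, so the value is 3.
At (row 5, col 5): row 5 already has {2, 3, 4, 5}, so the value is 1.
At (row 3, col 3): row 3 already has {1, 2, 3, 5}, so the value is 4.

a = 5, d = 4, b = 1, z = 3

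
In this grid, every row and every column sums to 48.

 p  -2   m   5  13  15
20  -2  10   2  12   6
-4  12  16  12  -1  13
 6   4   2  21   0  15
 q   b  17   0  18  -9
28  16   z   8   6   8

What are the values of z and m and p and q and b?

The known cells in column 2 total 28, leaving 48 − 28 = 20 for the blank.
The known cells in row 5 total 46, leaving 48 − 46 = 2 for the blank.
The known cells in column 1 total 52, leaving 48 − 52 = -4 for the blank.
The known cells in row 1 total 27, leaving 48 − 27 = 21 for the blank.
The known cells in row 6 total 66, leaving 48 − 66 = -18 for the blank.

z = -18, m = 21, p = -4, q = 2, b = 20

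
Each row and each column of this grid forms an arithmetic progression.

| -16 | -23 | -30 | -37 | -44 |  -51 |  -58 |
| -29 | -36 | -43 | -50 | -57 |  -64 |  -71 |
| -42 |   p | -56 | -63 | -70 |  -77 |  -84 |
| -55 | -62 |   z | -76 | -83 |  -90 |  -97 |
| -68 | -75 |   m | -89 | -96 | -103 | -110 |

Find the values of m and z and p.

Along each row the entries change by -7 per step; down each column they change by -13.
Row 5: from -68 at column 1, stepping by -7 to column 3 gives -82.
Row 4: from -55 at column 1, stepping by -7 to column 3 gives -69.
Row 3: from -42 at column 1, stepping by -7 to column 2 gives -49.

m = -82, z = -69, p = -49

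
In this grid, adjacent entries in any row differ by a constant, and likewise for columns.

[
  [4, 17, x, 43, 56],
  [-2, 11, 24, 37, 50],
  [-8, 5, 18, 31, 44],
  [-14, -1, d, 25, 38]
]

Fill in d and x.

d = 12, x = 30

Along each row the entries change by 13 per step; down each column they change by -6.
Row 4: from -14 at column 1, stepping by 13 to column 3 gives 12.
Row 1: from 4 at column 1, stepping by 13 to column 3 gives 30.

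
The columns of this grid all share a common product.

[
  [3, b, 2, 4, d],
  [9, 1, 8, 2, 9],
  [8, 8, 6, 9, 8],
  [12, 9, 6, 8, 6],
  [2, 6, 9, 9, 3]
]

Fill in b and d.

b = 12, d = 4

Columns 3 and 4 each multiply to 5184, so every column has product 5184.
Column 2: 1×8×9×6 = 432, so the missing entry is 5184 ÷ 432 = 12.
Column 5: 9×8×6×3 = 1296, so the missing entry is 5184 ÷ 1296 = 4.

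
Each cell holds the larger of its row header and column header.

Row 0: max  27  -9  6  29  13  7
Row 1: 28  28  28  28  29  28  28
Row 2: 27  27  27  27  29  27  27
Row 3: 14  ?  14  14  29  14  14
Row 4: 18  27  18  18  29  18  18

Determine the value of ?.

max(14, 27) = 27.

27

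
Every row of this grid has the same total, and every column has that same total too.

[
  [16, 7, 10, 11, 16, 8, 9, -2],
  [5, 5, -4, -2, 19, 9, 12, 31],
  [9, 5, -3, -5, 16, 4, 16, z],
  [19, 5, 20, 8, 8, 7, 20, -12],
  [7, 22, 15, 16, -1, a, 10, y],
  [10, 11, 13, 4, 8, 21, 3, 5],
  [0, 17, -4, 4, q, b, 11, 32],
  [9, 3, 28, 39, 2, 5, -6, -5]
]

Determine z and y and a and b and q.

Rows 1 and 2 both sum to 75, so that's the common total.
The known cells in row 3 total 42, leaving 75 − 42 = 33 for the blank.
The known cells in column 5 total 68, leaving 75 − 68 = 7 for the blank.
The known cells in row 7 total 67, leaving 75 − 67 = 8 for the blank.
The known cells in column 6 total 62, leaving 75 − 62 = 13 for the blank.
The known cells in row 5 total 82, leaving 75 − 82 = -7 for the blank.

z = 33, y = -7, a = 13, b = 8, q = 7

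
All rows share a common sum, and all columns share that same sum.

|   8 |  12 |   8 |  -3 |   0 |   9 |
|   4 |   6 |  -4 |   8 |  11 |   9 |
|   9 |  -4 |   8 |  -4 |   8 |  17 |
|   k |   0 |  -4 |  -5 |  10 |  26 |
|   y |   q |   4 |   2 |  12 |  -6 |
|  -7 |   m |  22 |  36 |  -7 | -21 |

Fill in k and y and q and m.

k = 7, y = 13, q = 9, m = 11

Rows 1 and 2 both sum to 34, so that's the common total.
Row 6: -7 + 22 + 36 − 7 − 21 = 23, so its missing entry is 34 − 23 = 11.
Column 2: 12 + 6 − 4 + 0 + 11 = 25, so its missing entry is 34 − 25 = 9.
Row 5: 9 + 4 + 2 + 12 − 6 = 21, so its missing entry is 34 − 21 = 13.
Row 4: 0 − 4 − 5 + 10 + 26 = 27, so its missing entry is 34 − 27 = 7.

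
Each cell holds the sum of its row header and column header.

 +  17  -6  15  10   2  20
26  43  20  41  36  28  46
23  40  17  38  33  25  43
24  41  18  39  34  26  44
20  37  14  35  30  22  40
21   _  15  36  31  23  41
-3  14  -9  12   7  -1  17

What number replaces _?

38

21 + 17 = 38.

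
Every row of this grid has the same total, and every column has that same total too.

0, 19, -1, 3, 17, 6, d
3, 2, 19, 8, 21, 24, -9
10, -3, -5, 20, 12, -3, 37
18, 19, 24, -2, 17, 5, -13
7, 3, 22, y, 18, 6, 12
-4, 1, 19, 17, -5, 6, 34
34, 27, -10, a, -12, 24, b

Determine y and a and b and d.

y = 0, a = 22, b = -17, d = 24

Rows 2 and 3 both sum to 68, so that's the common total.
Row 1: 0 + 19 − 1 + 3 + 17 + 6 = 44, so its missing entry is 68 − 44 = 24.
Column 7: 24 − 9 + 37 − 13 + 12 + 34 = 85, so its missing entry is 68 − 85 = -17.
Row 7: 34 + 27 − 10 − 12 + 24 − 17 = 46, so its missing entry is 68 − 46 = 22.
Row 5: 7 + 3 + 22 + 18 + 6 + 12 = 68, so its missing entry is 68 − 68 = 0.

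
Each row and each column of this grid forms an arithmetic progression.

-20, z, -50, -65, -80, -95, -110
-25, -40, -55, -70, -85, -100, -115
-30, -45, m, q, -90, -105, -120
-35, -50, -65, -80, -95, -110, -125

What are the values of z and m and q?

Along each row the entries change by -15 per step; down each column they change by -5.
Row 1: from -20 at column 1, stepping by -15 to column 2 gives -35.
Row 3: from -30 at column 1, stepping by -15 to column 3 gives -60.
Row 3: from -30 at column 1, stepping by -15 to column 4 gives -75.

z = -35, m = -60, q = -75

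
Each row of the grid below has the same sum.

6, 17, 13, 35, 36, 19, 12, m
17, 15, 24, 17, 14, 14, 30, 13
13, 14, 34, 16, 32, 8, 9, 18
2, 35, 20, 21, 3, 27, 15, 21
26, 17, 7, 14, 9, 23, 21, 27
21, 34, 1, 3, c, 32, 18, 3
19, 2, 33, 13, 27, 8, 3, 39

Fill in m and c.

m = 6, c = 32

Rows 3 and 7 both add up to 144, so every row sums to 144.
Row 1: 6 + 17 + 13 + 35 + 36 + 19 + 12 = 138, so the missing entry is 144 − 138 = 6.
Row 6: 21 + 34 + 1 + 3 + 32 + 18 + 3 = 112, so the missing entry is 144 − 112 = 32.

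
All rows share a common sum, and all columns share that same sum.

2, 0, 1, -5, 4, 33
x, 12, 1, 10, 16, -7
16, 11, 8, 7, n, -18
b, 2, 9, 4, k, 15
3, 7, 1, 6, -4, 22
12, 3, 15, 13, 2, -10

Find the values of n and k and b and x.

Rows 1 and 5 both sum to 35, so that's the common total.
The known cells in row 2 total 32, leaving 35 − 32 = 3 for the blank.
The known cells in row 3 total 24, leaving 35 − 24 = 11 for the blank.
The known cells in column 5 total 29, leaving 35 − 29 = 6 for the blank.
The known cells in row 4 total 36, leaving 35 − 36 = -1 for the blank.

n = 11, k = 6, b = -1, x = 3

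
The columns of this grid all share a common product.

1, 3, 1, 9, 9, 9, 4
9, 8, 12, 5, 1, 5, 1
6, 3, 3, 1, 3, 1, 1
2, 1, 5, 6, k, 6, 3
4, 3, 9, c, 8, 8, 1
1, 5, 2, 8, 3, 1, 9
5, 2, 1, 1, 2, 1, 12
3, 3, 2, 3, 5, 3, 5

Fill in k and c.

Columns 2 and 3 each multiply to 6480, so every column has product 6480.
Column 5: 9×1×3×8×3×2×5 = 6480, so the missing entry is 6480 ÷ 6480 = 1.
Column 4: 9×5×1×6×8×1×3 = 6480, so the missing entry is 6480 ÷ 6480 = 1.

k = 1, c = 1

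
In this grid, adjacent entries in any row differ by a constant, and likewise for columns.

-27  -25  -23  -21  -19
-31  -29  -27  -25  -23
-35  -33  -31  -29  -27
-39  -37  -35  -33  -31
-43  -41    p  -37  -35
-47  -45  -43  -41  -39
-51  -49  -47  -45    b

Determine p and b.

p = -39, b = -43

Along each row the entries change by 2 per step; down each column they change by -4.
Row 5: from -43 at column 1, stepping by 2 to column 3 gives -39.
Row 7: from -51 at column 1, stepping by 2 to column 5 gives -43.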